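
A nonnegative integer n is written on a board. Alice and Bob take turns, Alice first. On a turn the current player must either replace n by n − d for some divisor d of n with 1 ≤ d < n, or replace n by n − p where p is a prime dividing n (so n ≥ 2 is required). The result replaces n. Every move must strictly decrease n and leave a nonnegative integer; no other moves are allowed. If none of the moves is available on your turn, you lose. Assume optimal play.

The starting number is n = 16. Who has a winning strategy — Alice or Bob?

Alice wins.

Compute win/loss labels from the base case upward. A position with no move is L. Any other position is W if it can reach an L in one move, else L.
n=0: no move → L
n=1: no move → L
n=2: reaches L-position 0 → W
n=3: reaches L-position 0 → W
n=4: only reaches 2(W), 3(W), all W → L
n=5: reaches L-position 0 → W
n=6: reaches L-position 4 → W
n=7: reaches L-position 0 → W
n=8: reaches L-position 4 → W
n=9: only reaches 6(W), 8(W), all W → L
n=10: reaches L-position 9 → W
n=11: reaches L-position 0 → W
n=12: reaches L-position 9 → W
n=13: reaches L-position 0 → W
n=14: only reaches 7(W), 12(W), 13(W), all W → L
n=15: reaches L-position 14 → W
n=16: reaches L-position 14 → W
The starting position 16 is W: Alice should move to 14, handing over an L position.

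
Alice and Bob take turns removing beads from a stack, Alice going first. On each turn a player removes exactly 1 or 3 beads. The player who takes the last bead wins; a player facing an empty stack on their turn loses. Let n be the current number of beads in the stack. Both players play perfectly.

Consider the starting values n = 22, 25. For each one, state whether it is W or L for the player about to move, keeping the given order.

22: L, 25: W

Build the W/L table. Terminal = L. A non-terminal position is W if it has a move to some L; otherwise it is L.
n=0: no move → L
n=1: reaches L-position 0 → W
n=2: only reaches 1(W), which is W → L
n=3: reaches L-position 2 → W
n=4: only reaches 3(W), 1(W), all W → L
n=5: reaches L-position 4 → W
n=6: only reaches 5(W), 3(W), all W → L
n=7: reaches L-position 6 → W
n=8: only reaches 7(W), 5(W), all W → L
n=9: reaches L-position 8 → W
n=10: only reaches 9(W), 7(W), all W → L
n=11: reaches L-position 10 → W
n=12: only reaches 11(W), 9(W), all W → L
n=13: reaches L-position 12 → W
n=14: only reaches 13(W), 11(W), all W → L
n=15: reaches L-position 14 → W
n=16: only reaches 15(W), 13(W), all W → L
n=17: reaches L-position 16 → W
n=18: only reaches 17(W), 15(W), all W → L
n=19: reaches L-position 18 → W
n=20: only reaches 19(W), 17(W), all W → L
n=21: reaches L-position 20 → W
n=22: only reaches 21(W), 19(W), all W → L
n=23: reaches L-position 22 → W
n=24: only reaches 23(W), 21(W), all W → L
n=25: reaches L-position 24 → W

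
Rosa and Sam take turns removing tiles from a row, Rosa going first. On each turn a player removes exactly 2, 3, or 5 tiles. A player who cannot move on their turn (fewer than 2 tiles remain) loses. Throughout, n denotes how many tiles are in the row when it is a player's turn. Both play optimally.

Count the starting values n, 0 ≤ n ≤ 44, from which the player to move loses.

Build the W/L table. Terminal = L. A non-terminal position is W if it has a move to some L; otherwise it is L.
n=0: no move → L
n=1: no move → L
n=2: →0(L), so W
n=3: →1(L), so W
n=4: →1(L), so W
n=5: →0(L), so W
n=6: →1(L), so W
n=7: →5(W), 4(W), 2(W) — all W, so L
n=8: →6(W), 5(W), 3(W) — all W, so L
n=9: →7(L), so W
n=10: →8(L), so W
n=11: →8(L), so W
n=12: →7(L), so W
n=13: →8(L), so W
n=14: →12(W), 11(W), 9(W) — all W, so L
n=15: →13(W), 12(W), 10(W) — all W, so L
n=16: →14(L), so W
n=17: →15(L), so W
n=18: →15(L), so W
n=19: →14(L), so W
n=20: →15(L), so W
n=21: →19(W), 18(W), 16(W) — all W, so L
n=22: →20(W), 19(W), 17(W) — all W, so L
n=23: →21(L), so W
n=24: →22(L), so W
n=25: →22(L), so W
n=26: →21(L), so W
n=27: →22(L), so W
n=28: →26(W), 25(W), 23(W) — all W, so L
n=29: →27(W), 26(W), 24(W) — all W, so L
n=30: →28(L), so W
n=31: →29(L), so W
n=32: →29(L), so W
n=33: →28(L), so W
n=34: →29(L), so W
n=35: →33(W), 32(W), 30(W) — all W, so L
n=36: →34(W), 33(W), 31(W) — all W, so L
n=37: →35(L), so W
n=38: →36(L), so W
n=39: →36(L), so W
n=40: →35(L), so W
n=41: →36(L), so W
n=42: →40(W), 39(W), 37(W) — all W, so L
n=43: →41(W), 40(W), 38(W) — all W, so L
n=44: →42(L), so W
L entries with 0 ≤ n ≤ 44: n = 0, 1, 7, 8, 14, 15, 21, 22, 28, 29, 35, 36, 42, 43; that makes 14.

14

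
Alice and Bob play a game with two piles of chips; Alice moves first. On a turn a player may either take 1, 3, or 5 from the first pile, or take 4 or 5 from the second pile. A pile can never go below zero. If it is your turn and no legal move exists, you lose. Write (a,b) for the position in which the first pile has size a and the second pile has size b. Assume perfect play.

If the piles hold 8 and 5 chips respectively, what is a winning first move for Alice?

Positions with no move are L. A position that does have a move is losing for the player to move precisely when every available move leads to a winning position for the opponent. Fill in the labels:
No move ever increases a pile, so every position that can arise here has a ≤ 8 and b ≤ 5; it is enough to label the cells with 0 ≤ a ≤ 8 and 0 ≤ b ≤ 5.
Every move lowers a or b (never raises either), so fill the grid row by row in increasing a, and left to right within a row: each cell's successors are then already labelled.
      b=0  b=1  b=2  b=3  b=4  b=5
a=0:    L    L    L    L    W    W
a=1:    W    W    W    W    L    L
a=2:    L    L    L    L    W    W
a=3:    W    W    W    W    L    L
a=4:    L    L    L    L    W    W
a=5:    W    W    W    W    L    L
a=6:    L    L    L    L    W    W
a=7:    W    W    W    W    L    L
a=8:    L    L    L    L    W    W
Cells with no legal move (terminal, hence L): (0,0), (0,1), (0,2), (0,3).
The remaining L cells, each justified by listing all of its moves:
(1,4): moves to (0,4)(W), (1,0)(W); every one is W ⇒ L
(1,5): moves to (0,5)(W), (1,1)(W), (1,0)(W); every one is W ⇒ L
(2,0): the only move is to (1,0)(W), a W ⇒ L
(2,1): the only move is to (1,1)(W), a W ⇒ L
(2,2): the only move is to (1,2)(W), a W ⇒ L
(2,3): the only move is to (1,3)(W), a W ⇒ L
(3,4): moves to (2,4)(W), (0,4)(W), (3,0)(W); every one is W ⇒ L
(3,5): moves to (2,5)(W), (0,5)(W), (3,1)(W), (3,0)(W); every one is W ⇒ L
(4,0): moves to (3,0)(W), (1,0)(W); every one is W ⇒ L
(4,1): moves to (3,1)(W), (1,1)(W); every one is W ⇒ L
(4,2): moves to (3,2)(W), (1,2)(W); every one is W ⇒ L
(4,3): moves to (3,3)(W), (1,3)(W); every one is W ⇒ L
(5,4): moves to (4,4)(W), (2,4)(W), (0,4)(W), (5,0)(W); every one is W ⇒ L
(5,5): moves to (4,5)(W), (2,5)(W), (0,5)(W), (5,1)(W), (5,0)(W); every one is W ⇒ L
(6,0): moves to (5,0)(W), (3,0)(W), (1,0)(W); every one is W ⇒ L
(6,1): moves to (5,1)(W), (3,1)(W), (1,1)(W); every one is W ⇒ L
(6,2): moves to (5,2)(W), (3,2)(W), (1,2)(W); every one is W ⇒ L
(6,3): moves to (5,3)(W), (3,3)(W), (1,3)(W); every one is W ⇒ L
(7,4): moves to (6,4)(W), (4,4)(W), (2,4)(W), (7,0)(W); every one is W ⇒ L
(7,5): moves to (6,5)(W), (4,5)(W), (2,5)(W), (7,1)(W), (7,0)(W); every one is W ⇒ L
(8,0): moves to (7,0)(W), (5,0)(W), (3,0)(W); every one is W ⇒ L
(8,1): moves to (7,1)(W), (5,1)(W), (3,1)(W); every one is W ⇒ L
(8,2): moves to (7,2)(W), (5,2)(W), (3,2)(W); every one is W ⇒ L
(8,3): moves to (7,3)(W), (5,3)(W), (3,3)(W); every one is W ⇒ L
Every other cell has at least one move into one of the L cells above, so it is W.
From (8,5), the L positions reachable in one move are: (7,5), (5,5), (3,5), (8,1), (8,0). Any move reaching one of these is winning.

Move to (7,5).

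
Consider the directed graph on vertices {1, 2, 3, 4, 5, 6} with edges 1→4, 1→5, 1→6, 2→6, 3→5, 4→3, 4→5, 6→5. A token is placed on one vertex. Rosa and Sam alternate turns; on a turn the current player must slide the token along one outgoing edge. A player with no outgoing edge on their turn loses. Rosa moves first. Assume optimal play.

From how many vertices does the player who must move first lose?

Use the standard recursion: the mover loses at a terminal position; elsewhere, the mover wins exactly when some move hands the opponent an L position.
Every edge goes from a vertex to one that appears earlier in the order 5, 6, 3, 4, 1, 2, so processing vertices in that order labels each vertex after all of its successors.
5: no outgoing edge → L
6: W (go to 5, an L position)
3: W (go to 5, an L position)
4: W (go to 5, an L position)
1: W (go to 5, an L position)
2: L (sole option 6(W) is W)
The L vertices are 2, 5; that is 2 in all.

2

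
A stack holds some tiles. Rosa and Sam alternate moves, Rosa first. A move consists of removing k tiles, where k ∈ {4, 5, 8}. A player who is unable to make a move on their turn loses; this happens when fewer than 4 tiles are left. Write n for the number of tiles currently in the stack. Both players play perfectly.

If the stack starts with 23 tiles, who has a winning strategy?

Rosa wins.

Use the standard recursion: the mover loses at a terminal position; elsewhere, the mover wins exactly when some move hands the opponent an L position.
n=0: no move → L
n=1: no move → L
n=2: no move → L
n=3: no move → L
n=4: W (go to 0, an L position)
n=5: W (go to 1, an L position)
n=6: W (go to 2, an L position)
n=7: W (go to 3, an L position)
n=8: W (go to 3, an L position)
n=9: W (go to 1, an L position)
n=10: W (go to 2, an L position)
n=11: W (go to 3, an L position)
n=12: L (options 8(W), 7(W), 4(W) are all W)
n=13: L (options 9(W), 8(W), 5(W) are all W)
n=14: L (options 10(W), 9(W), 6(W) are all W)
n=15: L (options 11(W), 10(W), 7(W) are all W)
n=16: W (go to 12, an L position)
n=17: W (go to 13, an L position)
n=18: W (go to 14, an L position)
n=19: W (go to 15, an L position)
n=20: W (go to 15, an L position)
n=21: W (go to 13, an L position)
n=22: W (go to 14, an L position)
n=23: W (go to 15, an L position)
From 23 Rosa can remove 8, leaving 15, reaching an L position.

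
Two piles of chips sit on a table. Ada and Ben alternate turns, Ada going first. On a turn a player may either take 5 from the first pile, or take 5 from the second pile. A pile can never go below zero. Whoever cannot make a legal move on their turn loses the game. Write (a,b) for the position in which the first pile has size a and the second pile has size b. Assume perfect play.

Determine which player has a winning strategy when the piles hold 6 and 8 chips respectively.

Compute win/loss labels from the base case upward. A position with no move is L. Any other position is W if it can reach an L in one move, else L.
No move ever increases a pile, so every position that can arise here has a ≤ 6 and b ≤ 8; it is enough to label the cells with 0 ≤ a ≤ 6 and 0 ≤ b ≤ 8.
Every move lowers a or b (never raises either), so fill the grid row by row in increasing a, and left to right within a row: each cell's successors are then already labelled.
      b=0  b=1  b=2  b=3  b=4  b=5  b=6  b=7  b=8
a=0:    L    L    L    L    L    W    W    W    W
a=1:    L    L    L    L    L    W    W    W    W
a=2:    L    L    L    L    L    W    W    W    W
a=3:    L    L    L    L    L    W    W    W    W
a=4:    L    L    L    L    L    W    W    W    W
a=5:    W    W    W    W    W    L    L    L    L
a=6:    W    W    W    W    W    L    L    L    L
Cells with no legal move (terminal, hence L): (0,0), (0,1), (0,2), (0,3), (0,4), (1,0), (1,1), (1,2), (1,3), (1,4), (2,0), (2,1), (2,2), (2,3), (2,4), (3,0), (3,1), (3,2), (3,3), (3,4), (4,0), (4,1), (4,2), (4,3), (4,4).
The remaining L cells, each justified by listing all of its moves:
(5,5): only reaches (0,5)(W), (5,0)(W), all W → L
(5,6): only reaches (0,6)(W), (5,1)(W), all W → L
(5,7): only reaches (0,7)(W), (5,2)(W), all W → L
(5,8): only reaches (0,8)(W), (5,3)(W), all W → L
(6,5): only reaches (1,5)(W), (6,0)(W), all W → L
(6,6): only reaches (1,6)(W), (6,1)(W), all W → L
(6,7): only reaches (1,7)(W), (6,2)(W), all W → L
(6,8): only reaches (1,8)(W), (6,3)(W), all W → L
Every other cell has at least one move into one of the L cells above, so it is W.
Every move from (6,8) reaches a W position, so the mover loses.

Ben wins.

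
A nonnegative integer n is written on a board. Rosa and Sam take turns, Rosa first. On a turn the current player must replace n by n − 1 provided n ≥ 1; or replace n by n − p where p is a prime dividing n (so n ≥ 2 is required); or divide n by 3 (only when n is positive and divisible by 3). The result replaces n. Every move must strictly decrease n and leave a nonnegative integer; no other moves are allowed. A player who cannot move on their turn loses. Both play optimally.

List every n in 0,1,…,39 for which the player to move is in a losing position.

Positions with no move are L. A position that does have a move is losing for the player to move precisely when every available move leads to a winning position for the opponent. Fill in the labels:
n=0: no move → L
n=1: W (go to 0, an L position)
n=2: W (go to 0, an L position)
n=3: W (go to 0, an L position)
n=4: L (options 2(W), 3(W) are all W)
n=5: W (go to 0, an L position)
n=6: W (go to 4, an L position)
n=7: W (go to 0, an L position)
n=8: L (options 6(W), 7(W) are all W)
n=9: W (go to 8, an L position)
n=10: W (go to 8, an L position)
n=11: W (go to 0, an L position)
n=12: W (go to 4, an L position)
n=13: W (go to 0, an L position)
n=14: L (options 7(W), 12(W), 13(W) are all W)
n=15: W (go to 14, an L position)
n=16: W (go to 14, an L position)
n=17: W (go to 0, an L position)
n=18: L (options 6(W), 15(W), 16(W), 17(W) are all W)
n=19: W (go to 0, an L position)
n=20: W (go to 18, an L position)
n=21: W (go to 14, an L position)
n=22: L (options 11(W), 20(W), 21(W) are all W)
n=23: W (go to 0, an L position)
n=24: W (go to 8, an L position)
n=25: L (options 20(W), 24(W) are all W)
n=26: W (go to 25, an L position)
n=27: L (options 9(W), 24(W), 26(W) are all W)
n=28: W (go to 27, an L position)
n=29: W (go to 0, an L position)
n=30: W (go to 25, an L position)
n=31: W (go to 0, an L position)
n=32: L (options 30(W), 31(W) are all W)
n=33: W (go to 22, an L position)
n=34: W (go to 32, an L position)
n=35: L (options 28(W), 30(W), 34(W) are all W)
n=36: W (go to 35, an L position)
n=37: W (go to 0, an L position)
n=38: L (options 19(W), 36(W), 37(W) are all W)
n=39: W (go to 38, an L position)
Reading off the rows marked L gives the requested list; there are 11 such values of n.

0, 4, 8, 14, 18, 22, 25, 27, 32, 35, 38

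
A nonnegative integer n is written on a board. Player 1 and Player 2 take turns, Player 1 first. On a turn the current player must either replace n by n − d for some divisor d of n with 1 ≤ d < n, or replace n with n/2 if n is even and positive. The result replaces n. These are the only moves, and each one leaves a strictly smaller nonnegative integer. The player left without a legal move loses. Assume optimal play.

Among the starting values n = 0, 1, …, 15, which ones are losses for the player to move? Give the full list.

Work bottom-up. With no move the player to move loses. Otherwise the position is W if at least one move leads to an L position for the opponent, and L if every move leads to a W.
n=0: no move → L
n=1: no move → L
n=2: reaches L-position 1 → W
n=3: only reaches 2(W), which is W → L
n=4: reaches L-position 3 → W
n=5: only reaches 4(W), which is W → L
n=6: reaches L-position 3 → W
n=7: only reaches 6(W), which is W → L
n=8: reaches L-position 7 → W
n=9: only reaches 6(W), 8(W), all W → L
n=10: reaches L-position 5 → W
n=11: only reaches 10(W), which is W → L
n=12: reaches L-position 9 → W
n=13: only reaches 12(W), which is W → L
n=14: reaches L-position 7 → W
n=15: only reaches 10(W), 12(W), 14(W), all W → L
Reading off the rows marked L gives the requested list; there are 9 such values of n.

0, 1, 3, 5, 7, 9, 11, 13, 15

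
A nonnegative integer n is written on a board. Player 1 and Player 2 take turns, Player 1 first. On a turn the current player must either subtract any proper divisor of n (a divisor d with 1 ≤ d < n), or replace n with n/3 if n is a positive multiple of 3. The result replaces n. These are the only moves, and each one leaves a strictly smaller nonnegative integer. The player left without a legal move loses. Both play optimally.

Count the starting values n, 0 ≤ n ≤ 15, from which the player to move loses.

Label each position W (a win for the player to move) or L (a loss). A position with no legal move is L; any other position is W exactly when some move reaches an L, and L when every move reaches a W.
n=0: no move → L
n=1: no move → L
n=2: →1(L), so W
n=3: →1(L), so W
n=4: →2(W), 3(W) — all W, so L
n=5: →4(L), so W
n=6: →4(L), so W
n=7: →6(W) only, which is W, so L
n=8: →4(L), so W
n=9: →3(W), 6(W), 8(W) — all W, so L
n=10: →9(L), so W
n=11: →10(W) only, which is W, so L
n=12: →4(L), so W
n=13: →12(W) only, which is W, so L
n=14: →7(L), so W
n=15: →5(W), 10(W), 12(W), 14(W) — all W, so L
L entries with 0 ≤ n ≤ 15: n = 0, 1, 4, 7, 9, 11, 13, 15; that makes 8.

8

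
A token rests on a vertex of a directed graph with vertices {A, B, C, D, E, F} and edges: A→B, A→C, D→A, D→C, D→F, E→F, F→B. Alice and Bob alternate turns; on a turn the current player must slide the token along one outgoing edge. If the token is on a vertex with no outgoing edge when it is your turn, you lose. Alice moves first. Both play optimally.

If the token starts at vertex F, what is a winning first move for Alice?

Compute win/loss labels from the base case upward. A position with no move is L. Any other position is W if it can reach an L in one move, else L.
Every edge goes from a vertex to one that appears earlier in the order B, C, A, F, E, D, so processing vertices in that order labels each vertex after all of its successors.
B: no outgoing edge → L
C: no outgoing edge → L
A: →C(L), so W
F: →B(L), so W
E: →F(W) only, which is W, so L
D: →C(L), so W
From F, the L positions reachable in one move are: B.

Move to B.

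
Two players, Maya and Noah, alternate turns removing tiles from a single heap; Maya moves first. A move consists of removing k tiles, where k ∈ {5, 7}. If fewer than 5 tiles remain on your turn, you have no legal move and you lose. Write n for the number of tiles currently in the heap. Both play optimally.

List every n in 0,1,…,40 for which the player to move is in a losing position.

0, 1, 2, 3, 4, 12, 13, 14, 15, 16, 24, 25, 26, 27, 28, 36, 37, 38, 39, 40

Label each position W (a win for the player to move) or L (a loss). A position with no legal move is L; any other position is W exactly when some move reaches an L, and L when every move reaches a W.
n=0: no move → L
n=1: no move → L
n=2: no move → L
n=3: no move → L
n=4: no move → L
n=5: reaches L-position 0 → W
n=6: reaches L-position 1 → W
n=7: reaches L-position 2 → W
n=8: reaches L-position 3 → W
n=9: reaches L-position 4 → W
n=10: reaches L-position 3 → W
n=11: reaches L-position 4 → W
n=12: only reaches 7(W), 5(W), all W → L
n=13: only reaches 8(W), 6(W), all W → L
n=14: only reaches 9(W), 7(W), all W → L
n=15: only reaches 10(W), 8(W), all W → L
n=16: only reaches 11(W), 9(W), all W → L
n=17: reaches L-position 12 → W
n=18: reaches L-position 13 → W
n=19: reaches L-position 14 → W
n=20: reaches L-position 15 → W
n=21: reaches L-position 16 → W
n=22: reaches L-position 15 → W
n=23: reaches L-position 16 → W
n=24: only reaches 19(W), 17(W), all W → L
n=25: only reaches 20(W), 18(W), all W → L
n=26: only reaches 21(W), 19(W), all W → L
n=27: only reaches 22(W), 20(W), all W → L
n=28: only reaches 23(W), 21(W), all W → L
n=29: reaches L-position 24 → W
n=30: reaches L-position 25 → W
n=31: reaches L-position 26 → W
n=32: reaches L-position 27 → W
n=33: reaches L-position 28 → W
n=34: reaches L-position 27 → W
n=35: reaches L-position 28 → W
n=36: only reaches 31(W), 29(W), all W → L
n=37: only reaches 32(W), 30(W), all W → L
n=38: only reaches 33(W), 31(W), all W → L
n=39: only reaches 34(W), 32(W), all W → L
n=40: only reaches 35(W), 33(W), all W → L
Reading off the rows marked L gives the requested list; there are 20 such values of n.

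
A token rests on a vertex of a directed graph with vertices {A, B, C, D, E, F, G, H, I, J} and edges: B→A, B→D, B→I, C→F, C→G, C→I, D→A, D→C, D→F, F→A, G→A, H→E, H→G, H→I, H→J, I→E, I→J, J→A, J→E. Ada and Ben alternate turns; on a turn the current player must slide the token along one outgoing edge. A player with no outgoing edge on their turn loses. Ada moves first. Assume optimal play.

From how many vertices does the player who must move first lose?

Positions with no move are L. A position that does have a move is losing for the player to move precisely when every available move leads to a winning position for the opponent. Fill in the labels:
Every edge goes from a vertex to one that appears earlier in the order E, A, G, J, F, I, C, H, D, B, so processing vertices in that order labels each vertex after all of its successors.
E: no outgoing edge → L
A: no outgoing edge → L
G: reaches L-position A → W
J: reaches L-position A → W
F: reaches L-position A → W
I: reaches L-position E → W
C: only reaches I(W), F(W), G(W), all W → L
H: reaches L-position E → W
D: reaches L-position C → W
B: reaches L-position A → W
The L vertices are A, C, E; that is 3 in all.

3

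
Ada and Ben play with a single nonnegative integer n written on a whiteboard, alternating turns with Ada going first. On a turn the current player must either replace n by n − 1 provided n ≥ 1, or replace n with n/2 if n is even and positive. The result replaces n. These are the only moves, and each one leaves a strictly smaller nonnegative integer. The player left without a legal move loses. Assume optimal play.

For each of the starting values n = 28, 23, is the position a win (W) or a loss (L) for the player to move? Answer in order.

28: W, 23: L

Positions with no move are L. A position that does have a move is losing for the player to move precisely when every available move leads to a winning position for the opponent. Fill in the labels:
n=0: no move → L
n=1: reaches L-position 0 → W
n=2: only reaches 1(W), which is W → L
n=3: reaches L-position 2 → W
n=4: reaches L-position 2 → W
n=5: only reaches 4(W), which is W → L
n=6: reaches L-position 5 → W
n=7: only reaches 6(W), which is W → L
n=8: reaches L-position 7 → W
n=9: only reaches 8(W), which is W → L
n=10: reaches L-position 5 → W
n=11: only reaches 10(W), which is W → L
n=12: reaches L-position 11 → W
n=13: only reaches 12(W), which is W → L
n=14: reaches L-position 7 → W
n=15: only reaches 14(W), which is W → L
n=16: reaches L-position 15 → W
n=17: only reaches 16(W), which is W → L
n=18: reaches L-position 9 → W
n=19: only reaches 18(W), which is W → L
n=20: reaches L-position 19 → W
n=21: only reaches 20(W), which is W → L
n=22: reaches L-position 11 → W
n=23: only reaches 22(W), which is W → L
n=24: reaches L-position 23 → W
n=25: only reaches 24(W), which is W → L
n=26: reaches L-position 13 → W
n=27: only reaches 26(W), which is W → L
n=28: reaches L-position 27 → W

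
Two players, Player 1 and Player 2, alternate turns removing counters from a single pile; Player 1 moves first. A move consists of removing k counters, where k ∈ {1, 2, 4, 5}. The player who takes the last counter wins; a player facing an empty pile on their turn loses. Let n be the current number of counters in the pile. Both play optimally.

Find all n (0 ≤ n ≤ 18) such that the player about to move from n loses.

Classify positions by backward induction: terminal positions (no move available) are L. From any other position, the mover wins iff some move reaches an L.
n=0: no move → L
n=1: W (go to 0, an L position)
n=2: W (go to 0, an L position)
n=3: L (options 2(W), 1(W) are all W)
n=4: W (go to 3, an L position)
n=5: W (go to 3, an L position)
n=6: L (options 5(W), 4(W), 2(W), 1(W) are all W)
n=7: W (go to 6, an L position)
n=8: W (go to 6, an L position)
n=9: L (options 8(W), 7(W), 5(W), 4(W) are all W)
n=10: W (go to 9, an L position)
n=11: W (go to 9, an L position)
n=12: L (options 11(W), 10(W), 8(W), 7(W) are all W)
n=13: W (go to 12, an L position)
n=14: W (go to 12, an L position)
n=15: L (options 14(W), 13(W), 11(W), 10(W) are all W)
n=16: W (go to 15, an L position)
n=17: W (go to 15, an L position)
n=18: L (options 17(W), 16(W), 14(W), 13(W) are all W)
The losing starting values of n are exactly the entries labelled L in this table (7 of them).

0, 3, 6, 9, 12, 15, 18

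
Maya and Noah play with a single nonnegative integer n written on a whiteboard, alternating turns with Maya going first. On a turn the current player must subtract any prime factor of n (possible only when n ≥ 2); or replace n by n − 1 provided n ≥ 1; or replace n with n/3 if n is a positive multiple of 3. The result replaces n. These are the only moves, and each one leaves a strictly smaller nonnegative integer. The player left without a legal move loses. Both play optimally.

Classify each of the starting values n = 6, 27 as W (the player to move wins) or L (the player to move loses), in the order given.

Use the standard recursion: the mover loses at a terminal position; elsewhere, the mover wins exactly when some move hands the opponent an L position.
n=0: no move → L
n=1: W (go to 0, an L position)
n=2: W (go to 0, an L position)
n=3: W (go to 0, an L position)
n=4: L (options 2(W), 3(W) are all W)
n=5: W (go to 0, an L position)
n=6: W (go to 4, an L position)
n=7: W (go to 0, an L position)
n=8: L (options 6(W), 7(W) are all W)
n=9: W (go to 8, an L position)
n=10: W (go to 8, an L position)
n=11: W (go to 0, an L position)
n=12: W (go to 4, an L position)
n=13: W (go to 0, an L position)
n=14: L (options 7(W), 12(W), 13(W) are all W)
n=15: W (go to 14, an L position)
n=16: W (go to 14, an L position)
n=17: W (go to 0, an L position)
n=18: L (options 6(W), 15(W), 16(W), 17(W) are all W)
n=19: W (go to 0, an L position)
n=20: W (go to 18, an L position)
n=21: W (go to 14, an L position)
n=22: L (options 11(W), 20(W), 21(W) are all W)
n=23: W (go to 0, an L position)
n=24: W (go to 8, an L position)
n=25: L (options 20(W), 24(W) are all W)
n=26: W (go to 25, an L position)
n=27: L (options 9(W), 24(W), 26(W) are all W)

6: W, 27: L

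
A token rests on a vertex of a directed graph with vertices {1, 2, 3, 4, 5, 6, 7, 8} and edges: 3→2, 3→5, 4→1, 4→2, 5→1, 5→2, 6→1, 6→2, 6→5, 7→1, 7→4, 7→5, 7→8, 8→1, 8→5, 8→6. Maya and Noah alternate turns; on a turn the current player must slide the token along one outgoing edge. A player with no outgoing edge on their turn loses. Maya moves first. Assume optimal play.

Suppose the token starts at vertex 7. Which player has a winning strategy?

Work bottom-up. With no move the player to move loses. Otherwise the position is W if at least one move leads to an L position for the opponent, and L if every move leads to a W.
Every edge goes from a vertex to one that appears earlier in the order 2, 1, 5, 6, 4, 3, 8, 7, so processing vertices in that order labels each vertex after all of its successors.
2: no outgoing edge → L
1: no outgoing edge → L
5: can move to 1, which is L ⇒ W
6: can move to 1, which is L ⇒ W
4: can move to 1, which is L ⇒ W
3: can move to 2, which is L ⇒ W
8: can move to 1, which is L ⇒ W
7: can move to 1, which is L ⇒ W
The starting position 7 is W: Maya should move to 1, handing over an L position.

Maya wins.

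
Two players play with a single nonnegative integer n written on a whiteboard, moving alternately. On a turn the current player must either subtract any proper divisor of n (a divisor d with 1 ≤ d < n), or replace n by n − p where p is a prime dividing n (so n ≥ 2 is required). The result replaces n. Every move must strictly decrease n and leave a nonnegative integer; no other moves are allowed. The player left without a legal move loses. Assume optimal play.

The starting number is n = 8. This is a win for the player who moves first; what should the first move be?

Positions with no move are L. A position that does have a move is losing for the player to move precisely when every available move leads to a winning position for the opponent. Fill in the labels:
n=0: no move → L
n=1: no move → L
n=2: W (go to 0, an L position)
n=3: W (go to 0, an L position)
n=4: L (options 2(W), 3(W) are all W)
n=5: W (go to 0, an L position)
n=6: W (go to 4, an L position)
n=7: W (go to 0, an L position)
n=8: W (go to 4, an L position)
From 8, the L positions reachable in one move are: 4.

Move to 4.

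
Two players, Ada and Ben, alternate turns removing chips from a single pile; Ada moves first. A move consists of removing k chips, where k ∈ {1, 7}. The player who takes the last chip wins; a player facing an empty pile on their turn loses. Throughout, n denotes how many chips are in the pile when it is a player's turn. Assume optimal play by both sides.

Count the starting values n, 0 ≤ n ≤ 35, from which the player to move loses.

Use the standard recursion: the mover loses at a terminal position; elsewhere, the mover wins exactly when some move hands the opponent an L position.
n=0: no move → L
n=1: reaches L-position 0 → W
n=2: only reaches 1(W), which is W → L
n=3: reaches L-position 2 → W
n=4: only reaches 3(W), which is W → L
n=5: reaches L-position 4 → W
n=6: only reaches 5(W), which is W → L
n=7: reaches L-position 6 → W
n=8: only reaches 7(W), 1(W), all W → L
n=9: reaches L-position 8 → W
n=10: only reaches 9(W), 3(W), all W → L
n=11: reaches L-position 10 → W
n=12: only reaches 11(W), 5(W), all W → L
n=13: reaches L-position 12 → W
n=14: only reaches 13(W), 7(W), all W → L
n=15: reaches L-position 14 → W
n=16: only reaches 15(W), 9(W), all W → L
n=17: reaches L-position 16 → W
n=18: only reaches 17(W), 11(W), all W → L
n=19: reaches L-position 18 → W
n=20: only reaches 19(W), 13(W), all W → L
n=21: reaches L-position 20 → W
n=22: only reaches 21(W), 15(W), all W → L
n=23: reaches L-position 22 → W
n=24: only reaches 23(W), 17(W), all W → L
n=25: reaches L-position 24 → W
n=26: only reaches 25(W), 19(W), all W → L
n=27: reaches L-position 26 → W
n=28: only reaches 27(W), 21(W), all W → L
n=29: reaches L-position 28 → W
n=30: only reaches 29(W), 23(W), all W → L
n=31: reaches L-position 30 → W
n=32: only reaches 31(W), 25(W), all W → L
n=33: reaches L-position 32 → W
n=34: only reaches 33(W), 27(W), all W → L
n=35: reaches L-position 34 → W
L entries with 0 ≤ n ≤ 35: n = 0, 2, 4, 6, 8, 10, 12, 14, 16, 18, 20, 22, 24, 26, 28, 30, 32, 34; that makes 18.

18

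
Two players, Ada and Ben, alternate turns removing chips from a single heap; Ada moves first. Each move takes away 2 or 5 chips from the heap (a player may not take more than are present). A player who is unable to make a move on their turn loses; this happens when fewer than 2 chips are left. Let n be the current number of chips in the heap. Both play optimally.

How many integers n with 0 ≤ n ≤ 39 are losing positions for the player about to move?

Build the W/L table. Terminal = L. A non-terminal position is W if it has a move to some L; otherwise it is L.
n=0: no move → L
n=1: no move → L
n=2: reaches L-position 0 → W
n=3: reaches L-position 1 → W
n=4: only reaches 2(W), which is W → L
n=5: reaches L-position 0 → W
n=6: reaches L-position 4 → W
n=7: only reaches 5(W), 2(W), all W → L
n=8: only reaches 6(W), 3(W), all W → L
n=9: reaches L-position 7 → W
n=10: reaches L-position 8 → W
n=11: only reaches 9(W), 6(W), all W → L
n=12: reaches L-position 7 → W
n=13: reaches L-position 11 → W
n=14: only reaches 12(W), 9(W), all W → L
n=15: only reaches 13(W), 10(W), all W → L
n=16: reaches L-position 14 → W
n=17: reaches L-position 15 → W
n=18: only reaches 16(W), 13(W), all W → L
n=19: reaches L-position 14 → W
n=20: reaches L-position 18 → W
n=21: only reaches 19(W), 16(W), all W → L
n=22: only reaches 20(W), 17(W), all W → L
n=23: reaches L-position 21 → W
n=24: reaches L-position 22 → W
n=25: only reaches 23(W), 20(W), all W → L
n=26: reaches L-position 21 → W
n=27: reaches L-position 25 → W
n=28: only reaches 26(W), 23(W), all W → L
n=29: only reaches 27(W), 24(W), all W → L
n=30: reaches L-position 28 → W
n=31: reaches L-position 29 → W
n=32: only reaches 30(W), 27(W), all W → L
n=33: reaches L-position 28 → W
n=34: reaches L-position 32 → W
n=35: only reaches 33(W), 30(W), all W → L
n=36: only reaches 34(W), 31(W), all W → L
n=37: reaches L-position 35 → W
n=38: reaches L-position 36 → W
n=39: only reaches 37(W), 34(W), all W → L
L entries with 0 ≤ n ≤ 39: n = 0, 1, 4, 7, 8, 11, 14, 15, 18, 21, 22, 25, 28, 29, 32, 35, 36, 39; that makes 18.

18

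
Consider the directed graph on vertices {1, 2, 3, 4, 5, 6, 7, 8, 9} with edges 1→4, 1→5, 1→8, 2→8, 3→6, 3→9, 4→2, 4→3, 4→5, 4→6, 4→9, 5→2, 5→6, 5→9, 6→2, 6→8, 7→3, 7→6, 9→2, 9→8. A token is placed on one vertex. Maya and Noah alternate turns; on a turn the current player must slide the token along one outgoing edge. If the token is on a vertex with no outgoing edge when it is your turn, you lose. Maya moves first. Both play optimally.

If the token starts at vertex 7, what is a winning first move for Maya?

Use the standard recursion: the mover loses at a terminal position; elsewhere, the mover wins exactly when some move hands the opponent an L position.
Every edge goes from a vertex to one that appears earlier in the order 8, 2, 9, 6, 5, 3, 4, 7, 1, so processing vertices in that order labels each vertex after all of its successors.
8: no outgoing edge → L
2: W (go to 8, an L position)
9: W (go to 8, an L position)
6: W (go to 8, an L position)
5: L (options 6(W), 9(W), 2(W) are all W)
3: L (options 6(W), 9(W) are all W)
4: W (go to 3, an L position)
7: W (go to 3, an L position)
1: W (go to 5, an L position)
From 7, the L positions reachable in one move are: 3.

Move to 3.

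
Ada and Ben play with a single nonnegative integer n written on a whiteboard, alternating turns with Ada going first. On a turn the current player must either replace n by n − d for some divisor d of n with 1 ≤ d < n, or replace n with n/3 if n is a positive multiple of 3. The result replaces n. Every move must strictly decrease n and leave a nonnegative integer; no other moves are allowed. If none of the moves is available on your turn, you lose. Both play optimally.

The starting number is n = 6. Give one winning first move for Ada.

Move to 4.

Compute win/loss labels from the base case upward. A position with no move is L. Any other position is W if it can reach an L in one move, else L.
n=0: no move → L
n=1: no move → L
n=2: →1(L), so W
n=3: →1(L), so W
n=4: →2(W), 3(W) — all W, so L
n=5: →4(L), so W
n=6: →4(L), so W
From 6, the L positions reachable in one move are: 4.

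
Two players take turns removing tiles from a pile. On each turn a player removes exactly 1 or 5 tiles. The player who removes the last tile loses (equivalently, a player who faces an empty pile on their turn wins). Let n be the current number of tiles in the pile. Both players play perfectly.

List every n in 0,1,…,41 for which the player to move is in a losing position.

1, 3, 5, 7, 9, 11, 13, 15, 17, 19, 21, 23, 25, 27, 29, 31, 33, 35, 37, 39, 41

Work bottom-up. With no move the player to move wins. Otherwise the position is W if at least one move leads to an L position for the opponent, and L if every move leads to a W.
n=0: no move; the opponent has just taken the last tile and therefore loses → W
n=1: L (sole option 0(W) is W)
n=2: W (go to 1, an L position)
n=3: L (sole option 2(W) is W)
n=4: W (go to 3, an L position)
n=5: L (options 4(W), 0(W) are all W)
n=6: W (go to 5, an L position)
n=7: L (options 6(W), 2(W) are all W)
n=8: W (go to 7, an L position)
n=9: L (options 8(W), 4(W) are all W)
n=10: W (go to 9, an L position)
n=11: L (options 10(W), 6(W) are all W)
n=12: W (go to 11, an L position)
n=13: L (options 12(W), 8(W) are all W)
n=14: W (go to 13, an L position)
n=15: L (options 14(W), 10(W) are all W)
n=16: W (go to 15, an L position)
n=17: L (options 16(W), 12(W) are all W)
n=18: W (go to 17, an L position)
n=19: L (options 18(W), 14(W) are all W)
n=20: W (go to 19, an L position)
n=21: L (options 20(W), 16(W) are all W)
n=22: W (go to 21, an L position)
n=23: L (options 22(W), 18(W) are all W)
n=24: W (go to 23, an L position)
n=25: L (options 24(W), 20(W) are all W)
n=26: W (go to 25, an L position)
n=27: L (options 26(W), 22(W) are all W)
n=28: W (go to 27, an L position)
n=29: L (options 28(W), 24(W) are all W)
n=30: W (go to 29, an L position)
n=31: L (options 30(W), 26(W) are all W)
n=32: W (go to 31, an L position)
n=33: L (options 32(W), 28(W) are all W)
n=34: W (go to 33, an L position)
n=35: L (options 34(W), 30(W) are all W)
n=36: W (go to 35, an L position)
n=37: L (options 36(W), 32(W) are all W)
n=38: W (go to 37, an L position)
n=39: L (options 38(W), 34(W) are all W)
n=40: W (go to 39, an L position)
n=41: L (options 40(W), 36(W) are all W)
The losing starting values of n are exactly the entries labelled L in this table (21 of them).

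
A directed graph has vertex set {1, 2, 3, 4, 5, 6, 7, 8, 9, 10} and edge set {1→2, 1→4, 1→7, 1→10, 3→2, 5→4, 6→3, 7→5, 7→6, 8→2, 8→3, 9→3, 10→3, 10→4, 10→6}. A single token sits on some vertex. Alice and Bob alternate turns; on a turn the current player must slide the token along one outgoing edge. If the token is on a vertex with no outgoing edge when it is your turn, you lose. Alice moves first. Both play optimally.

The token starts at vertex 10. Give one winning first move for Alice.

Compute win/loss labels from the base case upward. A position with no move is L. Any other position is W if it can reach an L in one move, else L.
Every edge goes from a vertex to one that appears earlier in the order 2, 4, 3, 6, 10, 9, 5, 7, 1, 8, so processing vertices in that order labels each vertex after all of its successors.
2: no outgoing edge → L
4: no outgoing edge → L
3: W (go to 2, an L position)
6: L (sole option 3(W) is W)
10: W (go to 6, an L position)
9: L (sole option 3(W) is W)
5: W (go to 4, an L position)
7: W (go to 6, an L position)
1: W (go to 4, an L position)
8: W (go to 2, an L position)
From 10, the L positions reachable in one move are: 6, 4. Any move reaching one of these is winning.

Move to 6.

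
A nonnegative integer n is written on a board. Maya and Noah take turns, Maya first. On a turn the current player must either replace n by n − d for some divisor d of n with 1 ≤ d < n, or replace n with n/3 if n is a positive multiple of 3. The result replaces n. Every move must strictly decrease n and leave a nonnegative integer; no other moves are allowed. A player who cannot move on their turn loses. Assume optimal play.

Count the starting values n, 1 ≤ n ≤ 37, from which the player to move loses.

Work bottom-up. With no move the player to move loses. Otherwise the position is W if at least one move leads to an L position for the opponent, and L if every move leads to a W.
n=0: no move → L
n=1: no move → L
n=2: →1(L), so W
n=3: →1(L), so W
n=4: →2(W), 3(W) — all W, so L
n=5: →4(L), so W
n=6: →4(L), so W
n=7: →6(W) only, which is W, so L
n=8: →4(L), so W
n=9: →3(W), 6(W), 8(W) — all W, so L
n=10: →9(L), so W
n=11: →10(W) only, which is W, so L
n=12: →4(L), so W
n=13: →12(W) only, which is W, so L
n=14: →7(L), so W
n=15: →5(W), 10(W), 12(W), 14(W) — all W, so L
n=16: →15(L), so W
n=17: →16(W) only, which is W, so L
n=18: →9(L), so W
n=19: →18(W) only, which is W, so L
n=20: →15(L), so W
n=21: →7(L), so W
n=22: →11(L), so W
n=23: →22(W) only, which is W, so L
n=24: →23(L), so W
n=25: →20(W), 24(W) — all W, so L
n=26: →13(L), so W
n=27: →9(L), so W
n=28: →14(W), 21(W), 24(W), 26(W), 27(W) — all W, so L
n=29: →28(L), so W
n=30: →15(L), so W
n=31: →30(W) only, which is W, so L
n=32: →28(L), so W
n=33: →11(L), so W
n=34: →17(L), so W
n=35: →28(L), so W
n=36: →12(W), 18(W), 24(W), 27(W), 30(W), 32(W), 33(W), 34(W), 35(W) — all W, so L
n=37: →36(L), so W
L entries with 1 ≤ n ≤ 37 (n=0 is outside the asked range and is not counted): n = 1, 4, 7, 9, 11, 13, 15, 17, 19, 23, 25, 28, 31, 36; that makes 14.

14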